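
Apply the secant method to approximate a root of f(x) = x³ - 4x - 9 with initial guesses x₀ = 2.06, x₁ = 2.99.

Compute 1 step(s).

f(x) = x³ - 4x - 9
x₀ = 2.06, x₁ = 2.99

Secant formula: x_{n+1} = x_n - f(x_n)(x_n - x_{n-1})/(f(x_n) - f(x_{n-1}))

Iteration 1:
  f(2.060000) = -8.498184
  f(2.990000) = 5.770899
  x_2 = 2.990000 - 5.770899×(2.990000 - 2.060000)/(5.770899 - (-8.498184))
       = 2.613877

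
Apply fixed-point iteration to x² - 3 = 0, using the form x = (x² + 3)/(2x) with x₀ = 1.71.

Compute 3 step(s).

Equation: x² - 3 = 0
Fixed-point form: x = (x² + 3)/(2x)
x₀ = 1.71

x_1 = g(1.710000) = 1.732193
x_2 = g(1.732193) = 1.732051
x_3 = g(1.732051) = 1.732051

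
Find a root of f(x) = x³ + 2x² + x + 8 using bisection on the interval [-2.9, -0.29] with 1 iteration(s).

f(x) = x³ + 2x² + x + 8
Initial interval: [-2.9, -0.29]

Iteration 1:
  c_1 = (-2.900000 + (-0.290000))/2 = -1.595000
  f(c_1) = f(-1.595000) = 7.435330
  f(a) × f(c) < 0, new interval: [-2.900000, -1.595000]

After 1 iteration(s), the approximation is c_1 = -1.595000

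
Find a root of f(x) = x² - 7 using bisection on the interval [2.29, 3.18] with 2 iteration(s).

f(x) = x² - 7
Initial interval: [2.29, 3.18]

Iteration 1:
  c_1 = (2.290000 + 3.180000)/2 = 2.735000
  f(c_1) = f(2.735000) = 0.480225
  f(a) × f(c) < 0, new interval: [2.290000, 2.735000]
Iteration 2:
  c_2 = (2.290000 + 2.735000)/2 = 2.512500
  f(c_2) = f(2.512500) = -0.687344
  f(a) × f(c) ≥ 0, new interval: [2.512500, 2.735000]

After 2 iteration(s), the approximation is c_2 = 2.512500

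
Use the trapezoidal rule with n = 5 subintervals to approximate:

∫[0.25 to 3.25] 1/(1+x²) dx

f(x) = 1/(1+x²)
a = 0.25, b = 3.25, n = 5
h = (b - a)/n = 0.600000

Trapezoidal rule: (h/2)[f(x₀) + 2f(x₁) + 2f(x₂) + ... + f(xₙ)]

x_0 = 0.2500, f(x_0) = 0.941176, coefficient = 1
x_1 = 0.8500, f(x_1) = 0.580552, coefficient = 2
x_2 = 1.4500, f(x_2) = 0.322321, coefficient = 2
x_3 = 2.0500, f(x_3) = 0.192215, coefficient = 2
x_4 = 2.6500, f(x_4) = 0.124649, coefficient = 2
x_5 = 3.2500, f(x_5) = 0.086486, coefficient = 1

I ≈ (0.600000/2) × 3.467137 = 1.040141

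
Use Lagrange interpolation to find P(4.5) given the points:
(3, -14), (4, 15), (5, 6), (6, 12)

Lagrange interpolation formula:
P(x) = Σ yᵢ × Lᵢ(x)
where Lᵢ(x) = Π_{j≠i} (x - xⱼ)/(xᵢ - xⱼ)

L_0(4.5) = (4.5 - 4)/(3 - 4) × (4.5 - 5)/(3 - 5) × (4.5 - 6)/(3 - 6) = -0.062500
L_1(4.5) = (4.5 - 3)/(4 - 3) × (4.5 - 5)/(4 - 5) × (4.5 - 6)/(4 - 6) = 0.562500
L_2(4.5) = (4.5 - 3)/(5 - 3) × (4.5 - 4)/(5 - 4) × (4.5 - 6)/(5 - 6) = 0.562500
L_3(4.5) = (4.5 - 3)/(6 - 3) × (4.5 - 4)/(6 - 4) × (4.5 - 5)/(6 - 5) = -0.062500

P(4.5) = (-14)×L_0(4.5) + 15×L_1(4.5) + 6×L_2(4.5) + 12×L_3(4.5)
P(4.5) = 11.937500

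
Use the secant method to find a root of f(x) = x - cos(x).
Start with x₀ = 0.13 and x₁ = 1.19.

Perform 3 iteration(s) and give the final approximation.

f(x) = x - cos(x)
x₀ = 0.13, x₁ = 1.19

Secant formula: x_{n+1} = x_n - f(x_n)(x_n - x_{n-1})/(f(x_n) - f(x_{n-1}))

Iteration 1:
  f(0.130000) = -0.861562
  f(1.190000) = 0.818340
  x_2 = 1.190000 - 0.818340×(1.190000 - 0.130000)/(0.818340 - (-0.861562))
       = 0.673636
Iteration 2:
  f(1.190000) = 0.818340
  f(0.673636) = -0.107922
  x_3 = 0.673636 - (-0.107922)×(0.673636 - 1.190000)/(-0.107922 - 0.818340)
       = 0.733800
Iteration 3:
  f(0.673636) = -0.107922
  f(0.733800) = -0.008835
  x_4 = 0.733800 - (-0.008835)×(0.733800 - 0.673636)/(-0.008835 - (-0.107922))
       = 0.739164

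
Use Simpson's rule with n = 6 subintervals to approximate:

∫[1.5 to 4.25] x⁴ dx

f(x) = x⁴
a = 1.5, b = 4.25, n = 6
h = (b - a)/n = 0.458333

Simpson's rule: (h/3)[f(x₀) + 4f(x₁) + 2f(x₂) + ... + f(xₙ)]

x_0 = 1.5000, f(x_0) = 5.062500, coefficient = 1
x_1 = 1.9583, f(x_1) = 14.707758, coefficient = 4
x_2 = 2.4167, f(x_2) = 34.108845, coefficient = 2
x_3 = 2.8750, f(x_3) = 68.320557, coefficient = 4
x_4 = 3.3333, f(x_4) = 123.456790, coefficient = 2
x_5 = 3.7917, f(x_5) = 206.690541, coefficient = 4
x_6 = 4.2500, f(x_6) = 326.253906, coefficient = 1

I ≈ (0.458333/3) × 1805.323098 = 275.813251
Exact value: 275.797070
Error: 0.016181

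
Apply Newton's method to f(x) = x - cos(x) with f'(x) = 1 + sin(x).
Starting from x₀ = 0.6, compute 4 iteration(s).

f(x) = x - cos(x)
f'(x) = 1 + sin(x)
x₀ = 0.6

Newton-Raphson formula: x_{n+1} = x_n - f(x_n)/f'(x_n)

Iteration 1:
  f(0.600000) = -0.225336
  f'(0.600000) = 1.564642
  x_1 = 0.600000 - (-0.225336)/1.564642 = 0.744017
Iteration 2:
  f(0.744017) = 0.008264
  f'(0.744017) = 1.677249
  x_2 = 0.744017 - 0.008264/1.677249 = 0.739090
Iteration 3:
  f(0.739090) = 0.000009
  f'(0.739090) = 1.673616
  x_3 = 0.739090 - 0.000009/1.673616 = 0.739085
Iteration 4:
  f(0.739085) = 0.000000
  f'(0.739085) = 1.673612
  x_4 = 0.739085 - 0.000000/1.673612 = 0.739085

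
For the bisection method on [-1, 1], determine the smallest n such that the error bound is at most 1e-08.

We need (b-a)/2^n ≤ 1e-08
(1 - (-1))/2^n ≤ 1e-08
2/2^n ≤ 1e-08
2^n ≥ 200000000
n ≥ log₂(200000000) = 27.58
n ≥ 28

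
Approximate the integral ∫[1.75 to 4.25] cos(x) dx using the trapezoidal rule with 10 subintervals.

f(x) = cos(x)
a = 1.75, b = 4.25, n = 10
h = (b - a)/n = 0.250000

Trapezoidal rule: (h/2)[f(x₀) + 2f(x₁) + 2f(x₂) + ... + f(xₙ)]

x_0 = 1.7500, f(x_0) = -0.178246, coefficient = 1
x_1 = 2.0000, f(x_1) = -0.416147, coefficient = 2
x_2 = 2.2500, f(x_2) = -0.628174, coefficient = 2
x_3 = 2.5000, f(x_3) = -0.801144, coefficient = 2
x_4 = 2.7500, f(x_4) = -0.924302, coefficient = 2
x_5 = 3.0000, f(x_5) = -0.989992, coefficient = 2
x_6 = 3.2500, f(x_6) = -0.994130, coefficient = 2
x_7 = 3.5000, f(x_7) = -0.936457, coefficient = 2
x_8 = 3.7500, f(x_8) = -0.820559, coefficient = 2
x_9 = 4.0000, f(x_9) = -0.653644, coefficient = 2
x_10 = 4.2500, f(x_10) = -0.446087, coefficient = 1

I ≈ (0.250000/2) × -14.953430 = -1.869179
Exact value: -1.878975
Error: 0.009797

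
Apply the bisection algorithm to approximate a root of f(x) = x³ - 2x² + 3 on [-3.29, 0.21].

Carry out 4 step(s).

f(x) = x³ - 2x² + 3
Initial interval: [-3.29, 0.21]

Iteration 1:
  c_1 = (-3.290000 + 0.210000)/2 = -1.540000
  f(c_1) = f(-1.540000) = -5.395464
  f(a) × f(c) ≥ 0, new interval: [-1.540000, 0.210000]
Iteration 2:
  c_2 = (-1.540000 + 0.210000)/2 = -0.665000
  f(c_2) = f(-0.665000) = 1.821470
  f(a) × f(c) < 0, new interval: [-1.540000, -0.665000]
Iteration 3:
  c_3 = (-1.540000 + (-0.665000))/2 = -1.102500
  f(c_3) = f(-1.102500) = -0.771108
  f(a) × f(c) ≥ 0, new interval: [-1.102500, -0.665000]
Iteration 4:
  c_4 = (-1.102500 + (-0.665000))/2 = -0.883750
  f(c_4) = f(-0.883750) = 0.747751
  f(a) × f(c) < 0, new interval: [-1.102500, -0.883750]

After 4 iteration(s), the approximation is c_4 = -0.883750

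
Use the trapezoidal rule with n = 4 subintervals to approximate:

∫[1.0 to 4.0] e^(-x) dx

f(x) = e^(-x)
a = 1.0, b = 4.0, n = 4
h = (b - a)/n = 0.750000

Trapezoidal rule: (h/2)[f(x₀) + 2f(x₁) + 2f(x₂) + ... + f(xₙ)]

x_0 = 1.0000, f(x_0) = 0.367879, coefficient = 1
x_1 = 1.7500, f(x_1) = 0.173774, coefficient = 2
x_2 = 2.5000, f(x_2) = 0.082085, coefficient = 2
x_3 = 3.2500, f(x_3) = 0.038774, coefficient = 2
x_4 = 4.0000, f(x_4) = 0.018316, coefficient = 1

I ≈ (0.750000/2) × 0.975461 = 0.365798
Exact value: 0.349564
Error: 0.016234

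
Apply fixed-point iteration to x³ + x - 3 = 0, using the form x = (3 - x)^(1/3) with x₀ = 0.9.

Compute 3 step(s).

Equation: x³ + x - 3 = 0
Fixed-point form: x = (3 - x)^(1/3)
x₀ = 0.9

x_1 = g(0.900000) = 1.280579
x_2 = g(1.280579) = 1.198011
x_3 = g(1.198011) = 1.216888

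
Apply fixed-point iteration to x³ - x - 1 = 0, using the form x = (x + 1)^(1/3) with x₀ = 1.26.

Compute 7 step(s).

Equation: x³ - x - 1 = 0
Fixed-point form: x = (x + 1)^(1/3)
x₀ = 1.26

x_1 = g(1.260000) = 1.312309
x_2 = g(1.312309) = 1.322357
x_3 = g(1.322357) = 1.324269
x_4 = g(1.324269) = 1.324633
x_5 = g(1.324633) = 1.324702
x_6 = g(1.324702) = 1.324715
x_7 = g(1.324715) = 1.324717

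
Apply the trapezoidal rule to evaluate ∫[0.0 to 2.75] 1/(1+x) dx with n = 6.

f(x) = 1/(1+x)
a = 0.0, b = 2.75, n = 6
h = (b - a)/n = 0.458333

Trapezoidal rule: (h/2)[f(x₀) + 2f(x₁) + 2f(x₂) + ... + f(xₙ)]

x_0 = 0.0000, f(x_0) = 1.000000, coefficient = 1
x_1 = 0.4583, f(x_1) = 0.685714, coefficient = 2
x_2 = 0.9167, f(x_2) = 0.521739, coefficient = 2
x_3 = 1.3750, f(x_3) = 0.421053, coefficient = 2
x_4 = 1.8333, f(x_4) = 0.352941, coefficient = 2
x_5 = 2.2917, f(x_5) = 0.303797, coefficient = 2
x_6 = 2.7500, f(x_6) = 0.266667, coefficient = 1

I ≈ (0.458333/2) × 5.837156 = 1.337682
Exact value: 1.321756
Error: 0.015926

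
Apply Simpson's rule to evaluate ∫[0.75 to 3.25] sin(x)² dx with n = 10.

f(x) = sin(x)²
a = 0.75, b = 3.25, n = 10
h = (b - a)/n = 0.250000

Simpson's rule: (h/3)[f(x₀) + 4f(x₁) + 2f(x₂) + ... + f(xₙ)]

x_0 = 0.7500, f(x_0) = 0.464631, coefficient = 1
x_1 = 1.0000, f(x_1) = 0.708073, coefficient = 4
x_2 = 1.2500, f(x_2) = 0.900572, coefficient = 2
x_3 = 1.5000, f(x_3) = 0.994996, coefficient = 4
x_4 = 1.7500, f(x_4) = 0.968228, coefficient = 2
x_5 = 2.0000, f(x_5) = 0.826822, coefficient = 4
x_6 = 2.2500, f(x_6) = 0.605398, coefficient = 2
x_7 = 2.5000, f(x_7) = 0.358169, coefficient = 4
x_8 = 2.7500, f(x_8) = 0.145665, coefficient = 2
x_9 = 3.0000, f(x_9) = 0.019915, coefficient = 4
x_10 = 3.2500, f(x_10) = 0.011706, coefficient = 1

I ≈ (0.250000/3) × 17.347965 = 1.445664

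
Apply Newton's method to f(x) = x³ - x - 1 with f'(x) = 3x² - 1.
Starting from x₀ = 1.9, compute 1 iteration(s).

f(x) = x³ - x - 1
f'(x) = 3x² - 1
x₀ = 1.9

Newton-Raphson formula: x_{n+1} = x_n - f(x_n)/f'(x_n)

Iteration 1:
  f(1.900000) = 3.959000
  f'(1.900000) = 9.830000
  x_1 = 1.900000 - 3.959000/9.830000 = 1.497253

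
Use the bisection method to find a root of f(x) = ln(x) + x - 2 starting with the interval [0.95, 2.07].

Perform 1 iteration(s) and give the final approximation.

f(x) = ln(x) + x - 2
Initial interval: [0.95, 2.07]

Iteration 1:
  c_1 = (0.950000 + 2.070000)/2 = 1.510000
  f(c_1) = f(1.510000) = -0.077890
  f(a) × f(c) ≥ 0, new interval: [1.510000, 2.070000]

After 1 iteration(s), the approximation is c_1 = 1.510000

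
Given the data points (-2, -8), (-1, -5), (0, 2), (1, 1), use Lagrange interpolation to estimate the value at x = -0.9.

Lagrange interpolation formula:
P(x) = Σ yᵢ × Lᵢ(x)
where Lᵢ(x) = Π_{j≠i} (x - xⱼ)/(xᵢ - xⱼ)

L_0(-0.9) = (-0.9 - (-1))/(-2 - (-1)) × (-0.9 - 0)/(-2 - 0) × (-0.9 - 1)/(-2 - 1) = -0.028500
L_1(-0.9) = (-0.9 - (-2))/(-1 - (-2)) × (-0.9 - 0)/(-1 - 0) × (-0.9 - 1)/(-1 - 1) = 0.940500
L_2(-0.9) = (-0.9 - (-2))/(0 - (-2)) × (-0.9 - (-1))/(0 - (-1)) × (-0.9 - 1)/(0 - 1) = 0.104500
L_3(-0.9) = (-0.9 - (-2))/(1 - (-2)) × (-0.9 - (-1))/(1 - (-1)) × (-0.9 - 0)/(1 - 0) = -0.016500

P(-0.9) = (-8)×L_0(-0.9) + (-5)×L_1(-0.9) + 2×L_2(-0.9) + 1×L_3(-0.9)
P(-0.9) = -4.282000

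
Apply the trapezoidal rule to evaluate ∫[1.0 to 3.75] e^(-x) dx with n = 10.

f(x) = e^(-x)
a = 1.0, b = 3.75, n = 10
h = (b - a)/n = 0.275000

Trapezoidal rule: (h/2)[f(x₀) + 2f(x₁) + 2f(x₂) + ... + f(xₙ)]

x_0 = 1.0000, f(x_0) = 0.367879, coefficient = 1
x_1 = 1.2750, f(x_1) = 0.279431, coefficient = 2
x_2 = 1.5500, f(x_2) = 0.212248, coefficient = 2
x_3 = 1.8250, f(x_3) = 0.161218, coefficient = 2
x_4 = 2.1000, f(x_4) = 0.122456, coefficient = 2
x_5 = 2.3750, f(x_5) = 0.093014, coefficient = 2
x_6 = 2.6500, f(x_6) = 0.070651, coefficient = 2
x_7 = 2.9250, f(x_7) = 0.053665, coefficient = 2
x_8 = 3.2000, f(x_8) = 0.040762, coefficient = 2
x_9 = 3.4750, f(x_9) = 0.030962, coefficient = 2
x_10 = 3.7500, f(x_10) = 0.023518, coefficient = 1

I ≈ (0.275000/2) × 2.520212 = 0.346529
Exact value: 0.344362
Error: 0.002167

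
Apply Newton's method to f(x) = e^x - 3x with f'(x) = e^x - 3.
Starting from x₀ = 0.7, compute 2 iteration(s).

f(x) = e^x - 3x
f'(x) = e^x - 3
x₀ = 0.7

Newton-Raphson formula: x_{n+1} = x_n - f(x_n)/f'(x_n)

Iteration 1:
  f(0.700000) = -0.086247
  f'(0.700000) = -0.986247
  x_1 = 0.700000 - (-0.086247)/(-0.986247) = 0.612550
Iteration 2:
  f(0.612550) = 0.007480
  f'(0.612550) = -1.154869
  x_2 = 0.612550 - 0.007480/(-1.154869) = 0.619027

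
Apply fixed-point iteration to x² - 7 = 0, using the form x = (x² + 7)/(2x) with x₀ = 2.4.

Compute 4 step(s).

Equation: x² - 7 = 0
Fixed-point form: x = (x² + 7)/(2x)
x₀ = 2.4

x_1 = g(2.400000) = 2.658333
x_2 = g(2.658333) = 2.645781
x_3 = g(2.645781) = 2.645751
x_4 = g(2.645751) = 2.645751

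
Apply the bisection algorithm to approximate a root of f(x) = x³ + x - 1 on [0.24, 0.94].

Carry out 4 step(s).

f(x) = x³ + x - 1
Initial interval: [0.24, 0.94]

Iteration 1:
  c_1 = (0.240000 + 0.940000)/2 = 0.590000
  f(c_1) = f(0.590000) = -0.204621
  f(a) × f(c) ≥ 0, new interval: [0.590000, 0.940000]
Iteration 2:
  c_2 = (0.590000 + 0.940000)/2 = 0.765000
  f(c_2) = f(0.765000) = 0.212697
  f(a) × f(c) < 0, new interval: [0.590000, 0.765000]
Iteration 3:
  c_3 = (0.590000 + 0.765000)/2 = 0.677500
  f(c_3) = f(0.677500) = -0.011523
  f(a) × f(c) ≥ 0, new interval: [0.677500, 0.765000]
Iteration 4:
  c_4 = (0.677500 + 0.765000)/2 = 0.721250
  f(c_4) = f(0.721250) = 0.096445
  f(a) × f(c) < 0, new interval: [0.677500, 0.721250]

After 4 iteration(s), the approximation is c_4 = 0.721250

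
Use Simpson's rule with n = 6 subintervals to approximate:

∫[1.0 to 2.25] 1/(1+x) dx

f(x) = 1/(1+x)
a = 1.0, b = 2.25, n = 6
h = (b - a)/n = 0.208333

Simpson's rule: (h/3)[f(x₀) + 4f(x₁) + 2f(x₂) + ... + f(xₙ)]

x_0 = 1.0000, f(x_0) = 0.500000, coefficient = 1
x_1 = 1.2083, f(x_1) = 0.452830, coefficient = 4
x_2 = 1.4167, f(x_2) = 0.413793, coefficient = 2
x_3 = 1.6250, f(x_3) = 0.380952, coefficient = 4
x_4 = 1.8333, f(x_4) = 0.352941, coefficient = 2
x_5 = 2.0417, f(x_5) = 0.328767, coefficient = 4
x_6 = 2.2500, f(x_6) = 0.307692, coefficient = 1

I ≈ (0.208333/3) × 6.991360 = 0.485511
Exact value: 0.485508
Error: 0.000003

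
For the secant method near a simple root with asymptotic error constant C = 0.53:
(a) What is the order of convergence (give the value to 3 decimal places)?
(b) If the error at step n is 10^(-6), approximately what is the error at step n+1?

(a) Secant method has superlinear convergence with order φ = (1+√5)/2 ≈ 1.618.
    This means |e_{n+1}| ≈ C|e_n|^1.618.

(b) With |e_n| = 10^(-6) and C = 0.53:
    |e_{n+1}| ≈ 0.53 × (10^(-6))^1.618 = 0.53 × 10^(-9.71)

(a) ≈ 1.618 (golden ratio); (b) |e_{n+1}| ≈ 1.038e-10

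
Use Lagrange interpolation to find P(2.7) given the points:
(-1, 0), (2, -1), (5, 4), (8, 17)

Lagrange interpolation formula:
P(x) = Σ yᵢ × Lᵢ(x)
where Lᵢ(x) = Π_{j≠i} (x - xⱼ)/(xᵢ - xⱼ)

L_0(2.7) = (2.7 - 2)/(-1 - 2) × (2.7 - 5)/(-1 - 5) × (2.7 - 8)/(-1 - 8) = -0.052673
L_1(2.7) = (2.7 - (-1))/(2 - (-1)) × (2.7 - 5)/(2 - 5) × (2.7 - 8)/(2 - 8) = 0.835241
L_2(2.7) = (2.7 - (-1))/(5 - (-1)) × (2.7 - 2)/(5 - 2) × (2.7 - 8)/(5 - 8) = 0.254204
L_3(2.7) = (2.7 - (-1))/(8 - (-1)) × (2.7 - 2)/(8 - 2) × (2.7 - 5)/(8 - 5) = -0.036772

P(2.7) = 0×L_0(2.7) + (-1)×L_1(2.7) + 4×L_2(2.7) + 17×L_3(2.7)
P(2.7) = -0.443543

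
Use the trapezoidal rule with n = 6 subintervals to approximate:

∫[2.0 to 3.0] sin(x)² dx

f(x) = sin(x)²
a = 2.0, b = 3.0, n = 6
h = (b - a)/n = 0.166667

Trapezoidal rule: (h/2)[f(x₀) + 2f(x₁) + 2f(x₂) + ... + f(xₙ)]

x_0 = 2.0000, f(x_0) = 0.826822, coefficient = 1
x_1 = 2.1667, f(x_1) = 0.685022, coefficient = 2
x_2 = 2.3333, f(x_2) = 0.522853, coefficient = 2
x_3 = 2.5000, f(x_3) = 0.358169, coefficient = 2
x_4 = 2.6667, f(x_4) = 0.209098, coefficient = 2
x_5 = 2.8333, f(x_5) = 0.092052, coefficient = 2
x_6 = 3.0000, f(x_6) = 0.019915, coefficient = 1

I ≈ (0.166667/2) × 4.581124 = 0.381760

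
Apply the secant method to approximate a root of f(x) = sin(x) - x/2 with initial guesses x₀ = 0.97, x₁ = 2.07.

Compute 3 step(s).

f(x) = sin(x) - x/2
x₀ = 0.97, x₁ = 2.07

Secant formula: x_{n+1} = x_n - f(x_n)(x_n - x_{n-1})/(f(x_n) - f(x_{n-1}))

Iteration 1:
  f(0.970000) = 0.339886
  f(2.070000) = -0.157036
  x_2 = 2.070000 - (-0.157036)×(2.070000 - 0.970000)/(-0.157036 - 0.339886)
       = 1.722381
Iteration 2:
  f(2.070000) = -0.157036
  f(1.722381) = 0.127343
  x_3 = 1.722381 - 0.127343×(1.722381 - 2.070000)/(0.127343 - (-0.157036))
       = 1.878042
Iteration 3:
  f(1.722381) = 0.127343
  f(1.878042) = 0.014149
  x_4 = 1.878042 - 0.014149×(1.878042 - 1.722381)/(0.014149 - 0.127343)
       = 1.897500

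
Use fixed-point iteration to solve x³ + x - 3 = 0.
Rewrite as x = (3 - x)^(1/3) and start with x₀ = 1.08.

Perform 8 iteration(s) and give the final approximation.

Equation: x³ + x - 3 = 0
Fixed-point form: x = (3 - x)^(1/3)
x₀ = 1.08

x_1 = g(1.080000) = 1.242893
x_2 = g(1.242893) = 1.206700
x_3 = g(1.206700) = 1.214929
x_4 = g(1.214929) = 1.213068
x_5 = g(1.213068) = 1.213489
x_6 = g(1.213489) = 1.213394
x_7 = g(1.213394) = 1.213416
x_8 = g(1.213416) = 1.213411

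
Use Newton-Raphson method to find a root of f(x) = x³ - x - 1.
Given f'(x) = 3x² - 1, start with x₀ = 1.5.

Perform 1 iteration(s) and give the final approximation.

f(x) = x³ - x - 1
f'(x) = 3x² - 1
x₀ = 1.5

Newton-Raphson formula: x_{n+1} = x_n - f(x_n)/f'(x_n)

Iteration 1:
  f(1.500000) = 0.875000
  f'(1.500000) = 5.750000
  x_1 = 1.500000 - 0.875000/5.750000 = 1.347826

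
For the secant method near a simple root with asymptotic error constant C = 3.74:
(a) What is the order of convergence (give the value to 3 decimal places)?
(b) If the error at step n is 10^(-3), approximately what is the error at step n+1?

(a) Secant method has superlinear convergence with order φ = (1+√5)/2 ≈ 1.618.
    This means |e_{n+1}| ≈ C|e_n|^1.618.

(b) With |e_n| = 10^(-3) and C = 3.74:
    |e_{n+1}| ≈ 3.74 × (10^(-3))^1.618 = 3.74 × 10^(-4.85)

(a) ≈ 1.618 (golden ratio); (b) |e_{n+1}| ≈ 5.233e-05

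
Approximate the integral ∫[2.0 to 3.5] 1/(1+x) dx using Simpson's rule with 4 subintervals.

f(x) = 1/(1+x)
a = 2.0, b = 3.5, n = 4
h = (b - a)/n = 0.375000

Simpson's rule: (h/3)[f(x₀) + 4f(x₁) + 2f(x₂) + ... + f(xₙ)]

x_0 = 2.0000, f(x_0) = 0.333333, coefficient = 1
x_1 = 2.3750, f(x_1) = 0.296296, coefficient = 4
x_2 = 2.7500, f(x_2) = 0.266667, coefficient = 2
x_3 = 3.1250, f(x_3) = 0.242424, coefficient = 4
x_4 = 3.5000, f(x_4) = 0.222222, coefficient = 1

I ≈ (0.375000/3) × 3.243771 = 0.405471
Exact value: 0.405465
Error: 0.000006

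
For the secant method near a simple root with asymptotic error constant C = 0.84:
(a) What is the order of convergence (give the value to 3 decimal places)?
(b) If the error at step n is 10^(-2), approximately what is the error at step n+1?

(a) Secant method has superlinear convergence with order φ = (1+√5)/2 ≈ 1.618.
    This means |e_{n+1}| ≈ C|e_n|^1.618.

(b) With |e_n| = 10^(-2) and C = 0.84:
    |e_{n+1}| ≈ 0.84 × (10^(-2))^1.618 = 0.84 × 10^(-3.24)

(a) ≈ 1.618 (golden ratio); (b) |e_{n+1}| ≈ 4.878e-04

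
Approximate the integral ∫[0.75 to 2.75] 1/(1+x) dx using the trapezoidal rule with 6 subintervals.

f(x) = 1/(1+x)
a = 0.75, b = 2.75, n = 6
h = (b - a)/n = 0.333333

Trapezoidal rule: (h/2)[f(x₀) + 2f(x₁) + 2f(x₂) + ... + f(xₙ)]

x_0 = 0.7500, f(x_0) = 0.571429, coefficient = 1
x_1 = 1.0833, f(x_1) = 0.480000, coefficient = 2
x_2 = 1.4167, f(x_2) = 0.413793, coefficient = 2
x_3 = 1.7500, f(x_3) = 0.363636, coefficient = 2
x_4 = 2.0833, f(x_4) = 0.324324, coefficient = 2
x_5 = 2.4167, f(x_5) = 0.292683, coefficient = 2
x_6 = 2.7500, f(x_6) = 0.266667, coefficient = 1

I ≈ (0.333333/2) × 4.586969 = 0.764495
Exact value: 0.762140
Error: 0.002355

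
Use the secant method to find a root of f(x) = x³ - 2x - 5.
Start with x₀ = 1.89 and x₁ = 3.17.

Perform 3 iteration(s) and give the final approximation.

f(x) = x³ - 2x - 5
x₀ = 1.89, x₁ = 3.17

Secant formula: x_{n+1} = x_n - f(x_n)(x_n - x_{n-1})/(f(x_n) - f(x_{n-1}))

Iteration 1:
  f(1.890000) = -2.028731
  f(3.170000) = 20.515013
  x_2 = 3.170000 - 20.515013×(3.170000 - 1.890000)/(20.515013 - (-2.028731))
       = 2.005188
Iteration 2:
  f(3.170000) = 20.515013
  f(2.005188) = -0.947955
  x_3 = 2.005188 - (-0.947955)×(2.005188 - 3.170000)/(-0.947955 - 20.515013)
       = 2.056635
Iteration 3:
  f(2.005188) = -0.947955
  f(2.056635) = -0.414228
  x_4 = 2.056635 - (-0.414228)×(2.056635 - 2.005188)/(-0.414228 - (-0.947955))
       = 2.096562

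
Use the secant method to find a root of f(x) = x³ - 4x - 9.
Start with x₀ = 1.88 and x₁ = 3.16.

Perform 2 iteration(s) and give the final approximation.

f(x) = x³ - 4x - 9
x₀ = 1.88, x₁ = 3.16

Secant formula: x_{n+1} = x_n - f(x_n)(x_n - x_{n-1})/(f(x_n) - f(x_{n-1}))

Iteration 1:
  f(1.880000) = -9.875328
  f(3.160000) = 9.914496
  x_2 = 3.160000 - 9.914496×(3.160000 - 1.880000)/(9.914496 - (-9.875328))
       = 2.518733
Iteration 2:
  f(3.160000) = 9.914496
  f(2.518733) = -3.096045
  x_3 = 2.518733 - (-3.096045)×(2.518733 - 3.160000)/(-3.096045 - 9.914496)
       = 2.671332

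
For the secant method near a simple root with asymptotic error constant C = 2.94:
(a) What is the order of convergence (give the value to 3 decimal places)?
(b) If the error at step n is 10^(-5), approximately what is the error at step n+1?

(a) Secant method has superlinear convergence with order φ = (1+√5)/2 ≈ 1.618.
    This means |e_{n+1}| ≈ C|e_n|^1.618.

(b) With |e_n| = 10^(-5) and C = 2.94:
    |e_{n+1}| ≈ 2.94 × (10^(-5))^1.618 = 2.94 × 10^(-8.09)

(a) ≈ 1.618 (golden ratio); (b) |e_{n+1}| ≈ 2.389e-08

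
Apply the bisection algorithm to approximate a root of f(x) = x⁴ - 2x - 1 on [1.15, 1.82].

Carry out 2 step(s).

f(x) = x⁴ - 2x - 1
Initial interval: [1.15, 1.82]

Iteration 1:
  c_1 = (1.150000 + 1.820000)/2 = 1.485000
  f(c_1) = f(1.485000) = 0.893017
  f(a) × f(c) < 0, new interval: [1.150000, 1.485000]
Iteration 2:
  c_2 = (1.150000 + 1.485000)/2 = 1.317500
  f(c_2) = f(1.317500) = -0.621977
  f(a) × f(c) ≥ 0, new interval: [1.317500, 1.485000]

After 2 iteration(s), the approximation is c_2 = 1.317500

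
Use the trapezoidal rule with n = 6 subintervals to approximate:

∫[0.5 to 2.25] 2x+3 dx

f(x) = 2x+3
a = 0.5, b = 2.25, n = 6
h = (b - a)/n = 0.291667

Trapezoidal rule: (h/2)[f(x₀) + 2f(x₁) + 2f(x₂) + ... + f(xₙ)]

x_0 = 0.5000, f(x_0) = 4.000000, coefficient = 1
x_1 = 0.7917, f(x_1) = 4.583333, coefficient = 2
x_2 = 1.0833, f(x_2) = 5.166667, coefficient = 2
x_3 = 1.3750, f(x_3) = 5.750000, coefficient = 2
x_4 = 1.6667, f(x_4) = 6.333333, coefficient = 2
x_5 = 1.9583, f(x_5) = 6.916667, coefficient = 2
x_6 = 2.2500, f(x_6) = 7.500000, coefficient = 1

I ≈ (0.291667/2) × 69.000000 = 10.062500
Exact value: 10.062500
Error: 0.000000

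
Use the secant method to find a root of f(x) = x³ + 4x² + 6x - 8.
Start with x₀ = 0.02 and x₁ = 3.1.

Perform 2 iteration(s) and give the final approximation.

f(x) = x³ + 4x² + 6x - 8
x₀ = 0.02, x₁ = 3.1

Secant formula: x_{n+1} = x_n - f(x_n)(x_n - x_{n-1})/(f(x_n) - f(x_{n-1}))

Iteration 1:
  f(0.020000) = -7.878392
  f(3.100000) = 78.831000
  x_2 = 3.100000 - 78.831000×(3.100000 - 0.020000)/(78.831000 - (-7.878392))
       = 0.299848
Iteration 2:
  f(3.100000) = 78.831000
  f(0.299848) = -5.814318
  x_3 = 0.299848 - (-5.814318)×(0.299848 - 3.100000)/(-5.814318 - 78.831000)
       = 0.492191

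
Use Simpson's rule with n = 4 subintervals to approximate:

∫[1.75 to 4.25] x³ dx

f(x) = x³
a = 1.75, b = 4.25, n = 4
h = (b - a)/n = 0.625000

Simpson's rule: (h/3)[f(x₀) + 4f(x₁) + 2f(x₂) + ... + f(xₙ)]

x_0 = 1.7500, f(x_0) = 5.359375, coefficient = 1
x_1 = 2.3750, f(x_1) = 13.396484, coefficient = 4
x_2 = 3.0000, f(x_2) = 27.000000, coefficient = 2
x_3 = 3.6250, f(x_3) = 47.634766, coefficient = 4
x_4 = 4.2500, f(x_4) = 76.765625, coefficient = 1

I ≈ (0.625000/3) × 380.250000 = 79.218750
Exact value: 79.218750
Error: 0.000000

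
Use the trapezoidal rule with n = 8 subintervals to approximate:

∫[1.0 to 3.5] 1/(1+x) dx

f(x) = 1/(1+x)
a = 1.0, b = 3.5, n = 8
h = (b - a)/n = 0.312500

Trapezoidal rule: (h/2)[f(x₀) + 2f(x₁) + 2f(x₂) + ... + f(xₙ)]

x_0 = 1.0000, f(x_0) = 0.500000, coefficient = 1
x_1 = 1.3125, f(x_1) = 0.432432, coefficient = 2
x_2 = 1.6250, f(x_2) = 0.380952, coefficient = 2
x_3 = 1.9375, f(x_3) = 0.340426, coefficient = 2
x_4 = 2.2500, f(x_4) = 0.307692, coefficient = 2
x_5 = 2.5625, f(x_5) = 0.280702, coefficient = 2
x_6 = 2.8750, f(x_6) = 0.258065, coefficient = 2
x_7 = 3.1875, f(x_7) = 0.238806, coefficient = 2
x_8 = 3.5000, f(x_8) = 0.222222, coefficient = 1

I ≈ (0.312500/2) × 5.200372 = 0.812558
Exact value: 0.810930
Error: 0.001628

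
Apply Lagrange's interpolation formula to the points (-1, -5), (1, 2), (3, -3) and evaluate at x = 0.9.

Lagrange interpolation formula:
P(x) = Σ yᵢ × Lᵢ(x)
where Lᵢ(x) = Π_{j≠i} (x - xⱼ)/(xᵢ - xⱼ)

L_0(0.9) = (0.9 - 1)/(-1 - 1) × (0.9 - 3)/(-1 - 3) = 0.026250
L_1(0.9) = (0.9 - (-1))/(1 - (-1)) × (0.9 - 3)/(1 - 3) = 0.997500
L_2(0.9) = (0.9 - (-1))/(3 - (-1)) × (0.9 - 1)/(3 - 1) = -0.023750

P(0.9) = (-5)×L_0(0.9) + 2×L_1(0.9) + (-3)×L_2(0.9)
P(0.9) = 1.935000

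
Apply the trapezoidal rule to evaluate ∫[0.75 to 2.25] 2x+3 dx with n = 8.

f(x) = 2x+3
a = 0.75, b = 2.25, n = 8
h = (b - a)/n = 0.187500

Trapezoidal rule: (h/2)[f(x₀) + 2f(x₁) + 2f(x₂) + ... + f(xₙ)]

x_0 = 0.7500, f(x_0) = 4.500000, coefficient = 1
x_1 = 0.9375, f(x_1) = 4.875000, coefficient = 2
x_2 = 1.1250, f(x_2) = 5.250000, coefficient = 2
x_3 = 1.3125, f(x_3) = 5.625000, coefficient = 2
x_4 = 1.5000, f(x_4) = 6.000000, coefficient = 2
x_5 = 1.6875, f(x_5) = 6.375000, coefficient = 2
x_6 = 1.8750, f(x_6) = 6.750000, coefficient = 2
x_7 = 2.0625, f(x_7) = 7.125000, coefficient = 2
x_8 = 2.2500, f(x_8) = 7.500000, coefficient = 1

I ≈ (0.187500/2) × 96.000000 = 9.000000
Exact value: 9.000000
Error: 0.000000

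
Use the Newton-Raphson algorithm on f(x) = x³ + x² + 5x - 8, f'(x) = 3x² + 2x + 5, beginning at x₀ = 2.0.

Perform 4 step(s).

f(x) = x³ + x² + 5x - 8
f'(x) = 3x² + 2x + 5
x₀ = 2.0

Newton-Raphson formula: x_{n+1} = x_n - f(x_n)/f'(x_n)

Iteration 1:
  f(2.000000) = 14.000000
  f'(2.000000) = 21.000000
  x_1 = 2.000000 - 14.000000/21.000000 = 1.333333
Iteration 2:
  f(1.333333) = 2.814815
  f'(1.333333) = 13.000000
  x_2 = 1.333333 - 2.814815/13.000000 = 1.116809
Iteration 3:
  f(1.116809) = 0.224262
  f'(1.116809) = 10.975406
  x_3 = 1.116809 - 0.224262/10.975406 = 1.096376
Iteration 4:
  f(1.096376) = 0.001808
  f'(1.096376) = 10.798872
  x_4 = 1.096376 - 0.001808/10.798872 = 1.096209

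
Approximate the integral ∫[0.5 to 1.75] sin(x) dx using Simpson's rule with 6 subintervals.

f(x) = sin(x)
a = 0.5, b = 1.75, n = 6
h = (b - a)/n = 0.208333

Simpson's rule: (h/3)[f(x₀) + 4f(x₁) + 2f(x₂) + ... + f(xₙ)]

x_0 = 0.5000, f(x_0) = 0.479426, coefficient = 1
x_1 = 0.7083, f(x_1) = 0.650569, coefficient = 4
x_2 = 0.9167, f(x_2) = 0.793578, coefficient = 2
x_3 = 1.1250, f(x_3) = 0.902268, coefficient = 4
x_4 = 1.3333, f(x_4) = 0.971938, coefficient = 2
x_5 = 1.5417, f(x_5) = 0.999576, coefficient = 4
x_6 = 1.7500, f(x_6) = 0.983986, coefficient = 1

I ≈ (0.208333/3) × 15.204092 = 1.055840
Exact value: 1.055829
Error: 0.000011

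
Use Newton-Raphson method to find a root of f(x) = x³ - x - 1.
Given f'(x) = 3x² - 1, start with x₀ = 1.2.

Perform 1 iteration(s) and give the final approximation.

f(x) = x³ - x - 1
f'(x) = 3x² - 1
x₀ = 1.2

Newton-Raphson formula: x_{n+1} = x_n - f(x_n)/f'(x_n)

Iteration 1:
  f(1.200000) = -0.472000
  f'(1.200000) = 3.320000
  x_1 = 1.200000 - (-0.472000)/3.320000 = 1.342169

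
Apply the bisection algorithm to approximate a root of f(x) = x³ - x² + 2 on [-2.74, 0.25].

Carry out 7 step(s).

f(x) = x³ - x² + 2
Initial interval: [-2.74, 0.25]

Iteration 1:
  c_1 = (-2.740000 + 0.250000)/2 = -1.245000
  f(c_1) = f(-1.245000) = -1.479806
  f(a) × f(c) ≥ 0, new interval: [-1.245000, 0.250000]
Iteration 2:
  c_2 = (-1.245000 + 0.250000)/2 = -0.497500
  f(c_2) = f(-0.497500) = 1.629359
  f(a) × f(c) < 0, new interval: [-1.245000, -0.497500]
Iteration 3:
  c_3 = (-1.245000 + (-0.497500))/2 = -0.871250
  f(c_3) = f(-0.871250) = 0.579578
  f(a) × f(c) < 0, new interval: [-1.245000, -0.871250]
Iteration 4:
  c_4 = (-1.245000 + (-0.871250))/2 = -1.058125
  f(c_4) = f(-1.058125) = -0.304335
  f(a) × f(c) ≥ 0, new interval: [-1.058125, -0.871250]
Iteration 5:
  c_5 = (-1.058125 + (-0.871250))/2 = -0.964688
  f(c_5) = f(-0.964688) = 0.171619
  f(a) × f(c) < 0, new interval: [-1.058125, -0.964688]
Iteration 6:
  c_6 = (-1.058125 + (-0.964688))/2 = -1.011406
  f(c_6) = f(-1.011406) = -0.057553
  f(a) × f(c) ≥ 0, new interval: [-1.011406, -0.964688]
Iteration 7:
  c_7 = (-1.011406 + (-0.964688))/2 = -0.988047
  f(c_7) = f(-0.988047) = 0.059196
  f(a) × f(c) < 0, new interval: [-1.011406, -0.988047]

After 7 iteration(s), the approximation is c_7 = -0.988047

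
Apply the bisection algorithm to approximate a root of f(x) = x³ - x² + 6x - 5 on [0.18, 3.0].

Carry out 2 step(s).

f(x) = x³ - x² + 6x - 5
Initial interval: [0.18, 3.0]

Iteration 1:
  c_1 = (0.180000 + 3.000000)/2 = 1.590000
  f(c_1) = f(1.590000) = 6.031579
  f(a) × f(c) < 0, new interval: [0.180000, 1.590000]
Iteration 2:
  c_2 = (0.180000 + 1.590000)/2 = 0.885000
  f(c_2) = f(0.885000) = 0.219929
  f(a) × f(c) < 0, new interval: [0.180000, 0.885000]

After 2 iteration(s), the approximation is c_2 = 0.885000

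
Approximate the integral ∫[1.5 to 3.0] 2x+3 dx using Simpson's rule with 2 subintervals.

f(x) = 2x+3
a = 1.5, b = 3.0, n = 2
h = (b - a)/n = 0.750000

Simpson's rule: (h/3)[f(x₀) + 4f(x₁) + 2f(x₂) + ... + f(xₙ)]

x_0 = 1.5000, f(x_0) = 6.000000, coefficient = 1
x_1 = 2.2500, f(x_1) = 7.500000, coefficient = 4
x_2 = 3.0000, f(x_2) = 9.000000, coefficient = 1

I ≈ (0.750000/3) × 45.000000 = 11.250000
Exact value: 11.250000
Error: 0.000000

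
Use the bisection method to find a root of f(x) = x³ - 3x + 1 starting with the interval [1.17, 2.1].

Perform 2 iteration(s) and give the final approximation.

f(x) = x³ - 3x + 1
Initial interval: [1.17, 2.1]

Iteration 1:
  c_1 = (1.170000 + 2.100000)/2 = 1.635000
  f(c_1) = f(1.635000) = 0.465723
  f(a) × f(c) < 0, new interval: [1.170000, 1.635000]
Iteration 2:
  c_2 = (1.170000 + 1.635000)/2 = 1.402500
  f(c_2) = f(1.402500) = -0.448774
  f(a) × f(c) ≥ 0, new interval: [1.402500, 1.635000]

After 2 iteration(s), the approximation is c_2 = 1.402500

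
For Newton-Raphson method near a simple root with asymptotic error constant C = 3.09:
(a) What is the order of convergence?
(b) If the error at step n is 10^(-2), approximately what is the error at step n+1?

(a) Newton-Raphson has quadratic (order 2) convergence near simple roots.
    This means |e_{n+1}| ≈ C|e_n|².

(b) With |e_n| = 10^(-2) and C = 3.09:
    |e_{n+1}| ≈ 3.09 × (10^(-2))² = 3.09 × 10^(-4)

(a) 2 (quadratic); (b) |e_{n+1}| ≈ 3.090e-04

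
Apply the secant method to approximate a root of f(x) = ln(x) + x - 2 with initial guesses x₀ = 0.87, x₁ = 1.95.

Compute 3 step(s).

f(x) = ln(x) + x - 2
x₀ = 0.87, x₁ = 1.95

Secant formula: x_{n+1} = x_n - f(x_n)(x_n - x_{n-1})/(f(x_n) - f(x_{n-1}))

Iteration 1:
  f(0.870000) = -1.269262
  f(1.950000) = 0.617829
  x_2 = 1.950000 - 0.617829×(1.950000 - 0.870000)/(0.617829 - (-1.269262))
       = 1.596410
Iteration 2:
  f(1.950000) = 0.617829
  f(1.596410) = 0.064168
  x_3 = 1.596410 - 0.064168×(1.596410 - 1.950000)/(0.064168 - 0.617829)
       = 1.555430
Iteration 3:
  f(1.596410) = 0.064168
  f(1.555430) = -0.002818
  x_4 = 1.555430 - (-0.002818)×(1.555430 - 1.596410)/(-0.002818 - 0.064168)
       = 1.557154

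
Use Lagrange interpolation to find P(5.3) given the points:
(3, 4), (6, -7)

Lagrange interpolation formula:
P(x) = Σ yᵢ × Lᵢ(x)
where Lᵢ(x) = Π_{j≠i} (x - xⱼ)/(xᵢ - xⱼ)

L_0(5.3) = (5.3 - 6)/(3 - 6) = 0.233333
L_1(5.3) = (5.3 - 3)/(6 - 3) = 0.766667

P(5.3) = 4×L_0(5.3) + (-7)×L_1(5.3)
P(5.3) = -4.433333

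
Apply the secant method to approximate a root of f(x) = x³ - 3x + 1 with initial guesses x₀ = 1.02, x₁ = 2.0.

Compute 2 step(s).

f(x) = x³ - 3x + 1
x₀ = 1.02, x₁ = 2.0

Secant formula: x_{n+1} = x_n - f(x_n)(x_n - x_{n-1})/(f(x_n) - f(x_{n-1}))

Iteration 1:
  f(1.020000) = -0.998792
  f(2.000000) = 3.000000
  x_2 = 2.000000 - 3.000000×(2.000000 - 1.020000)/(3.000000 - (-0.998792))
       = 1.264778
Iteration 2:
  f(2.000000) = 3.000000
  f(1.264778) = -0.771115
  x_3 = 1.264778 - (-0.771115)×(1.264778 - 2.000000)/(-0.771115 - 3.000000)
       = 1.415116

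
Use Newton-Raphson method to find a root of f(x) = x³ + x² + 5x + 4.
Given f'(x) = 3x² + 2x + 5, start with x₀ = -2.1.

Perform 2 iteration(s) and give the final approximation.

f(x) = x³ + x² + 5x + 4
f'(x) = 3x² + 2x + 5
x₀ = -2.1

Newton-Raphson formula: x_{n+1} = x_n - f(x_n)/f'(x_n)

Iteration 1:
  f(-2.100000) = -11.351000
  f'(-2.100000) = 14.030000
  x_1 = -2.100000 - (-11.351000)/14.030000 = -1.290948
Iteration 2:
  f(-1.290948) = -2.939618
  f'(-1.290948) = 7.417744
  x_2 = -1.290948 - (-2.939618)/7.417744 = -0.894653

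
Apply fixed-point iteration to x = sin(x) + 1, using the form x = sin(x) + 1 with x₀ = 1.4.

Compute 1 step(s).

Equation: x = sin(x) + 1
Fixed-point form: x = sin(x) + 1
x₀ = 1.4

x_1 = g(1.400000) = 1.985450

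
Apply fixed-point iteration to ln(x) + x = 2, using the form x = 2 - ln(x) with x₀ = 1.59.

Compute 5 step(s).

Equation: ln(x) + x = 2
Fixed-point form: x = 2 - ln(x)
x₀ = 1.59

x_1 = g(1.590000) = 1.536266
x_2 = g(1.536266) = 1.570645
x_3 = g(1.570645) = 1.548514
x_4 = g(1.548514) = 1.562705
x_5 = g(1.562705) = 1.553582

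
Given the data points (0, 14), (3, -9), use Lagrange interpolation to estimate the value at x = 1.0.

Lagrange interpolation formula:
P(x) = Σ yᵢ × Lᵢ(x)
where Lᵢ(x) = Π_{j≠i} (x - xⱼ)/(xᵢ - xⱼ)

L_0(1.0) = (1.0 - 3)/(0 - 3) = 0.666667
L_1(1.0) = (1.0 - 0)/(3 - 0) = 0.333333

P(1.0) = 14×L_0(1.0) + (-9)×L_1(1.0)
P(1.0) = 6.333333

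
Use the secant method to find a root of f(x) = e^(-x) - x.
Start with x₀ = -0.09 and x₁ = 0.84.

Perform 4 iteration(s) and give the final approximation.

f(x) = e^(-x) - x
x₀ = -0.09, x₁ = 0.84

Secant formula: x_{n+1} = x_n - f(x_n)(x_n - x_{n-1})/(f(x_n) - f(x_{n-1}))

Iteration 1:
  f(-0.090000) = 1.184174
  f(0.840000) = -0.408289
  x_2 = 0.840000 - (-0.408289)×(0.840000 - (-0.090000))/(-0.408289 - 1.184174)
       = 0.601559
Iteration 2:
  f(0.840000) = -0.408289
  f(0.601559) = -0.053602
  x_3 = 0.601559 - (-0.053602)×(0.601559 - 0.840000)/(-0.053602 - (-0.408289))
       = 0.565524
Iteration 3:
  f(0.601559) = -0.053602
  f(0.565524) = 0.002538
  x_4 = 0.565524 - 0.002538×(0.565524 - 0.601559)/(0.002538 - (-0.053602))
       = 0.567153
Iteration 4:
  f(0.565524) = 0.002538
  f(0.567153) = -0.000016
  x_5 = 0.567153 - (-0.000016)×(0.567153 - 0.565524)/(-0.000016 - 0.002538)
       = 0.567143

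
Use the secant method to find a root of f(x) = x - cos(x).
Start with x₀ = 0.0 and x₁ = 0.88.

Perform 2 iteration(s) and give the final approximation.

f(x) = x - cos(x)
x₀ = 0.0, x₁ = 0.88

Secant formula: x_{n+1} = x_n - f(x_n)(x_n - x_{n-1})/(f(x_n) - f(x_{n-1}))

Iteration 1:
  f(0.000000) = -1.000000
  f(0.880000) = 0.242849
  x_2 = 0.880000 - 0.242849×(0.880000 - 0.000000)/(0.242849 - (-1.000000))
       = 0.708051
Iteration 2:
  f(0.880000) = 0.242849
  f(0.708051) = -0.051580
  x_3 = 0.708051 - (-0.051580)×(0.708051 - 0.880000)/(-0.051580 - 0.242849)
       = 0.738174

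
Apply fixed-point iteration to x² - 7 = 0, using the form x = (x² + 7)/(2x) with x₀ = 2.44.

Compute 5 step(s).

Equation: x² - 7 = 0
Fixed-point form: x = (x² + 7)/(2x)
x₀ = 2.44

x_1 = g(2.440000) = 2.654426
x_2 = g(2.654426) = 2.645765
x_3 = g(2.645765) = 2.645751
x_4 = g(2.645751) = 2.645751
x_5 = g(2.645751) = 2.645751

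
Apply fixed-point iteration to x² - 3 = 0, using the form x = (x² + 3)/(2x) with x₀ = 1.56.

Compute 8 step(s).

Equation: x² - 3 = 0
Fixed-point form: x = (x² + 3)/(2x)
x₀ = 1.56

x_1 = g(1.560000) = 1.741538
x_2 = g(1.741538) = 1.732077
x_3 = g(1.732077) = 1.732051
x_4 = g(1.732051) = 1.732051
x_5 = g(1.732051) = 1.732051
x_6 = g(1.732051) = 1.732051
x_7 = g(1.732051) = 1.732051
x_8 = g(1.732051) = 1.732051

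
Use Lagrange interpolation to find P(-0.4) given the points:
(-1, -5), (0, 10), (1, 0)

Lagrange interpolation formula:
P(x) = Σ yᵢ × Lᵢ(x)
where Lᵢ(x) = Π_{j≠i} (x - xⱼ)/(xᵢ - xⱼ)

L_0(-0.4) = (-0.4 - 0)/(-1 - 0) × (-0.4 - 1)/(-1 - 1) = 0.280000
L_1(-0.4) = (-0.4 - (-1))/(0 - (-1)) × (-0.4 - 1)/(0 - 1) = 0.840000
L_2(-0.4) = (-0.4 - (-1))/(1 - (-1)) × (-0.4 - 0)/(1 - 0) = -0.120000

P(-0.4) = (-5)×L_0(-0.4) + 10×L_1(-0.4) + 0×L_2(-0.4)
P(-0.4) = 7.000000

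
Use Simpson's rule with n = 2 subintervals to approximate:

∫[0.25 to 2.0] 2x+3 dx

f(x) = 2x+3
a = 0.25, b = 2.0, n = 2
h = (b - a)/n = 0.875000

Simpson's rule: (h/3)[f(x₀) + 4f(x₁) + 2f(x₂) + ... + f(xₙ)]

x_0 = 0.2500, f(x_0) = 3.500000, coefficient = 1
x_1 = 1.1250, f(x_1) = 5.250000, coefficient = 4
x_2 = 2.0000, f(x_2) = 7.000000, coefficient = 1

I ≈ (0.875000/3) × 31.500000 = 9.187500
Exact value: 9.187500
Error: 0.000000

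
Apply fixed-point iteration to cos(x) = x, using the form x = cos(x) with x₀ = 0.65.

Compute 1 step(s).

Equation: cos(x) = x
Fixed-point form: x = cos(x)
x₀ = 0.65

x_1 = g(0.650000) = 0.796084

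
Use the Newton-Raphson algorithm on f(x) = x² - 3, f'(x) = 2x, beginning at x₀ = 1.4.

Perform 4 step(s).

f(x) = x² - 3
f'(x) = 2x
x₀ = 1.4

Newton-Raphson formula: x_{n+1} = x_n - f(x_n)/f'(x_n)

Iteration 1:
  f(1.400000) = -1.040000
  f'(1.400000) = 2.800000
  x_1 = 1.400000 - (-1.040000)/2.800000 = 1.771429
Iteration 2:
  f(1.771429) = 0.137959
  f'(1.771429) = 3.542857
  x_2 = 1.771429 - 0.137959/3.542857 = 1.732488
Iteration 3:
  f(1.732488) = 0.001516
  f'(1.732488) = 3.464977
  x_3 = 1.732488 - 0.001516/3.464977 = 1.732051
Iteration 4:
  f(1.732051) = 0.000000
  f'(1.732051) = 3.464102
  x_4 = 1.732051 - 0.000000/3.464102 = 1.732051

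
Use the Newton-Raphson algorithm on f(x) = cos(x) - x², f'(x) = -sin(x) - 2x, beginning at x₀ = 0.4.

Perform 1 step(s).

f(x) = cos(x) - x²
f'(x) = -sin(x) - 2x
x₀ = 0.4

Newton-Raphson formula: x_{n+1} = x_n - f(x_n)/f'(x_n)

Iteration 1:
  f(0.400000) = 0.761061
  f'(0.400000) = -1.189418
  x_1 = 0.400000 - 0.761061/(-1.189418) = 1.039860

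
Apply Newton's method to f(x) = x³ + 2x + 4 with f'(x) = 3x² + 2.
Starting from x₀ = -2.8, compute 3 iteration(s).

f(x) = x³ + 2x + 4
f'(x) = 3x² + 2
x₀ = -2.8

Newton-Raphson formula: x_{n+1} = x_n - f(x_n)/f'(x_n)

Iteration 1:
  f(-2.800000) = -23.552000
  f'(-2.800000) = 25.520000
  x_1 = -2.800000 - (-23.552000)/25.520000 = -1.877116
Iteration 2:
  f(-1.877116) = -6.368371
  f'(-1.877116) = 12.570693
  x_2 = -1.877116 - (-6.368371)/12.570693 = -1.370511
Iteration 3:
  f(-1.370511) = -1.315256
  f'(-1.370511) = 7.634904
  x_3 = -1.370511 - (-1.315256)/7.634904 = -1.198243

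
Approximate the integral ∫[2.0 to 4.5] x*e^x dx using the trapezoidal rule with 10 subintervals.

f(x) = x*e^x
a = 2.0, b = 4.5, n = 10
h = (b - a)/n = 0.250000

Trapezoidal rule: (h/2)[f(x₀) + 2f(x₁) + 2f(x₂) + ... + f(xₙ)]

x_0 = 2.0000, f(x_0) = 14.778112, coefficient = 1
x_1 = 2.2500, f(x_1) = 21.347406, coefficient = 2
x_2 = 2.5000, f(x_2) = 30.456235, coefficient = 2
x_3 = 2.7500, f(x_3) = 43.017238, coefficient = 2
x_4 = 3.0000, f(x_4) = 60.256611, coefficient = 2
x_5 = 3.2500, f(x_5) = 83.818605, coefficient = 2
x_6 = 3.5000, f(x_6) = 115.904082, coefficient = 2
x_7 = 3.7500, f(x_7) = 159.454058, coefficient = 2
x_8 = 4.0000, f(x_8) = 218.392600, coefficient = 2
x_9 = 4.2500, f(x_9) = 297.948002, coefficient = 2
x_10 = 4.5000, f(x_10) = 405.077091, coefficient = 1

I ≈ (0.250000/2) × 2481.044874 = 310.130609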